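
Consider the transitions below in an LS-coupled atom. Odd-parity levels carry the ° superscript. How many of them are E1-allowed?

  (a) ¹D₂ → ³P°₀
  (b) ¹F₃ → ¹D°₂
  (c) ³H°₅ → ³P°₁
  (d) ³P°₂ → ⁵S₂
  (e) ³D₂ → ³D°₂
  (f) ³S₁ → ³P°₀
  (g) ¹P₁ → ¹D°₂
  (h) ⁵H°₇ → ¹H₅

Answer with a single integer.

4

(a) forbidden (ΔS, ΔJ fail)
(b) allowed
(c) forbidden (parity, ΔL, ΔJ fail)
(d) forbidden (ΔS fails)
(e) allowed
(f) allowed
(g) allowed
(h) forbidden (ΔS, ΔJ fail)
Total allowed: 4 of 8.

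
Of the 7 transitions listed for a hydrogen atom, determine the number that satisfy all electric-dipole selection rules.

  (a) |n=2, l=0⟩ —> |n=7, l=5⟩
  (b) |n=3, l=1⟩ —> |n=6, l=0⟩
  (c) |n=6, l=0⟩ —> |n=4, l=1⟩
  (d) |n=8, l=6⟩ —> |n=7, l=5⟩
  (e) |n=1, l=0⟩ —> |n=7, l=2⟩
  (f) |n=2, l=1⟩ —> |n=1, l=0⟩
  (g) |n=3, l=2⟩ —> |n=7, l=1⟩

5

(a) forbidden — Δl = +5 (E1 requires Δl = ±1)
(b) allowed
(c) allowed
(d) allowed
(e) forbidden — Δl = +2 (E1 requires Δl = ±1)
(f) allowed
(g) allowed
Total allowed: 5 of 7.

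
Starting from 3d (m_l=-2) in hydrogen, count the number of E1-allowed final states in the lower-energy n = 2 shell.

1

E1 requires Δl = ±1, so l_f ∈ {1, 3}; with 0 ≤ l_f ≤ n_f−1 = 1, the allowed l_f values are {1}.
For l_f = 1: m_f ∈ {m_i−1, m_i, m_i+1} ∩ [−1, 1] = {-1} → 1 state.
Total: 1.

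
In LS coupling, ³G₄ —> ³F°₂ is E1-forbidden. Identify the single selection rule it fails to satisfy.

Reading off the term symbols: S 1→1, L 4→3, J 4→2, parity even→odd.
ΔJ = 0, ±1 (not J=0↔0): J: 4 → 2, ΔJ = -2 — violated.
ΔL = 0, ±1 (not L=0↔0): L: 4 → 3, ΔL = -1 — satisfied.
Parity must change: even → odd — satisfied.
ΔS = 0: S: 1 → 1 — satisfied.

the ΔJ = 0, ±1 rule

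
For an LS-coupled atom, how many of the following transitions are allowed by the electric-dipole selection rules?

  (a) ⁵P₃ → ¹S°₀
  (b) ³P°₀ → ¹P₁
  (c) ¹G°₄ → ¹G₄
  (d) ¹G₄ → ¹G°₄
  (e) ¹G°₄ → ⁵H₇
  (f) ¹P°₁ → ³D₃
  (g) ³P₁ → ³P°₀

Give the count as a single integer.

3

(a) forbidden (ΔS, ΔJ fail)
(b) forbidden (ΔS fails)
(c) allowed
(d) allowed
(e) forbidden (ΔS, ΔJ fail)
(f) forbidden (ΔS, ΔJ fail)
(g) allowed
Total allowed: 3 of 7.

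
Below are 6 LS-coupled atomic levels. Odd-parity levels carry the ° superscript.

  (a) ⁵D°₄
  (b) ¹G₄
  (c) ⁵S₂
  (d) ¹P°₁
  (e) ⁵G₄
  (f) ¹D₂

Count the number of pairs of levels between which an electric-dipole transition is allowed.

(a)–(b): forbidden (ΔS, ΔL).
(a)–(c): forbidden (ΔL, ΔJ).
(a)–(d): forbidden (parity, ΔS, ΔJ).
(a)–(e): forbidden (ΔL).
(a)–(f): forbidden (ΔS, ΔJ).
(b)–(c): forbidden (parity, ΔS, ΔL, ΔJ).
(b)–(d): forbidden (ΔL, ΔJ).
(b)–(e): forbidden (parity, ΔS).
(b)–(f): forbidden (parity, ΔL, ΔJ).
(c)–(d): forbidden (ΔS).
(c)–(e): forbidden (parity, ΔL, ΔJ).
(c)–(f): forbidden (parity, ΔS, ΔL).
(d)–(e): forbidden (ΔS, ΔL, ΔJ).
(d)–(f): allowed.
(e)–(f): forbidden (parity, ΔS, ΔL, ΔJ).
Allowed pairs: 1 of 15.

1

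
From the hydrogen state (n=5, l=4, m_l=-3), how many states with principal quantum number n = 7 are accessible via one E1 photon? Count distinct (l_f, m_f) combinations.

E1 requires Δl = ±1, so l_f ∈ {3, 5}; with 0 ≤ l_f ≤ n_f−1 = 6, the allowed l_f values are {3, 5}.
For l_f = 3: m_f ∈ {m_i−1, m_i, m_i+1} ∩ [−3, 3] = {-3, -2} → 2 states.
For l_f = 5: m_f ∈ {m_i−1, m_i, m_i+1} ∩ [−5, 5] = {-4, -3, -2} → 3 states.
Total: 5.

5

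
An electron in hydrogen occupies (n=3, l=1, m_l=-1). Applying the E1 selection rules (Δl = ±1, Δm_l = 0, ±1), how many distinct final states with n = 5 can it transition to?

E1 requires Δl = ±1, so l_f ∈ {0, 2}; with 0 ≤ l_f ≤ n_f−1 = 4, the allowed l_f values are {0, 2}.
For l_f = 0: m_f ∈ {m_i−1, m_i, m_i+1} ∩ [−0, 0] = {0} → 1 state.
For l_f = 2: m_f ∈ {m_i−1, m_i, m_i+1} ∩ [−2, 2] = {-2, -1, 0} → 3 states.
Total: 4.

4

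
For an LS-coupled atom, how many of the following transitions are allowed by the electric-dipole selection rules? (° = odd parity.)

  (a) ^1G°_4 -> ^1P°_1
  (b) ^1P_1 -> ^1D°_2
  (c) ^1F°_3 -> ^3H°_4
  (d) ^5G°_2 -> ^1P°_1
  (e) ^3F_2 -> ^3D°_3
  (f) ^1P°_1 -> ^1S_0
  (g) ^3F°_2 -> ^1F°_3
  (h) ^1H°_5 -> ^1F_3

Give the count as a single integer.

3

(a) forbidden (parity, ΔL, ΔJ fail)
(b) allowed
(c) forbidden (parity, ΔS, ΔL fail)
(d) forbidden (parity, ΔS, ΔL fail)
(e) allowed
(f) allowed
(g) forbidden (parity, ΔS fail)
(h) forbidden (ΔL, ΔJ fail)
Total allowed: 3 of 8.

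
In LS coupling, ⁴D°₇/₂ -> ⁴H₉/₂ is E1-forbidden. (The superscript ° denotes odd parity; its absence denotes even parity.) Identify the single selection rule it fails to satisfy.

the ΔL = 0, ±1 rule

Parity must change: odd → even — satisfied.
ΔS = 0: S: 3/2 → 3/2 — satisfied.
ΔL = 0, ±1 (not L=0↔0): L: 2 → 5, ΔL = +3 — violated.
ΔJ = 0, ±1 (not J=0↔0): J: 7/2 → 9/2, ΔJ = +1 — satisfied.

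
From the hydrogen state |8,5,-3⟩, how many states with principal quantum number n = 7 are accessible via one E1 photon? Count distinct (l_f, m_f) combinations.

E1 requires Δl = ±1, so l_f ∈ {4, 6}; with 0 ≤ l_f ≤ n_f−1 = 6, the allowed l_f values are {4, 6}.
For l_f = 4: m_f ∈ {m_i−1, m_i, m_i+1} ∩ [−4, 4] = {-4, -3, -2} → 3 states.
For l_f = 6: m_f ∈ {m_i−1, m_i, m_i+1} ∩ [−6, 6] = {-4, -3, -2} → 3 states.
Total: 6.

6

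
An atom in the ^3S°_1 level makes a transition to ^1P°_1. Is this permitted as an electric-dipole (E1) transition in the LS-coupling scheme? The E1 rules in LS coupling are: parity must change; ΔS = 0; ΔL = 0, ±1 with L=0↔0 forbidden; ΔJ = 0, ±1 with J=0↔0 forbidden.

forbidden

Initial level: S=1, L=0, J=1, parity odd. Final level: S=0, L=1, J=1, parity odd.
Parity must change: odd → odd — violated.
ΔL = 0, ±1 (not L=0↔0): L: 0 → 1, ΔL = +1 — satisfied.
ΔS = 0: S: 1 → 0 — violated.
ΔJ = 0, ±1 (not J=0↔0): J: 1 → 1, ΔJ = +0 — satisfied.
Rule(s) violated: parity, ΔS.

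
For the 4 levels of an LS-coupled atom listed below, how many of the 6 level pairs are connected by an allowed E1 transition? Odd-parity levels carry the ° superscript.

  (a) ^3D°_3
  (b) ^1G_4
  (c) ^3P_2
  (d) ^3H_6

(a)–(b): forbidden (ΔS, ΔL).
(a)–(c): allowed.
(a)–(d): forbidden (ΔL, ΔJ).
(b)–(c): forbidden (parity, ΔS, ΔL, ΔJ).
(b)–(d): forbidden (parity, ΔS, ΔJ).
(c)–(d): forbidden (parity, ΔL, ΔJ).
Allowed pairs: 1 of 6.

1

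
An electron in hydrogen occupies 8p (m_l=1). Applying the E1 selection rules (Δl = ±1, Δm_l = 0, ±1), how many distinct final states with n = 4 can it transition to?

E1 requires Δl = ±1, so l_f ∈ {0, 2}; with 0 ≤ l_f ≤ n_f−1 = 3, the allowed l_f values are {0, 2}.
For l_f = 0: m_f ∈ {m_i−1, m_i, m_i+1} ∩ [−0, 0] = {0} → 1 state.
For l_f = 2: m_f ∈ {m_i−1, m_i, m_i+1} ∩ [−2, 2] = {0, 1, 2} → 3 states.
Total: 4.

4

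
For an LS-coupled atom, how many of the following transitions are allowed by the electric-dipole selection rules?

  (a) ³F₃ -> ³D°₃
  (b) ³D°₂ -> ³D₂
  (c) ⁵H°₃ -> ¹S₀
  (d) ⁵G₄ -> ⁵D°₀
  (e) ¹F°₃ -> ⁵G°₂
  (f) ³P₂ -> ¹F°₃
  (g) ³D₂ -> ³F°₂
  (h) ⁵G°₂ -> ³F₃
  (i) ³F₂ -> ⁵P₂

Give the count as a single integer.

3

(a) allowed
(b) allowed
(c) forbidden (ΔS, ΔL, ΔJ fail)
(d) forbidden (ΔL, ΔJ fail)
(e) forbidden (parity, ΔS fail)
(f) forbidden (ΔS, ΔL fail)
(g) allowed
(h) forbidden (ΔS fails)
(i) forbidden (parity, ΔS, ΔL fail)
Total allowed: 3 of 9.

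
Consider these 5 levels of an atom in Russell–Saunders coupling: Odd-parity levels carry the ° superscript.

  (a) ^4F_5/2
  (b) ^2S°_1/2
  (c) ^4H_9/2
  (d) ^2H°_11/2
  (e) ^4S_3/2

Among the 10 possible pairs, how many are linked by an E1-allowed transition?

0

(a)–(b): forbidden (ΔS, ΔL, ΔJ).
(a)–(c): forbidden (parity, ΔL, ΔJ).
(a)–(d): forbidden (ΔS, ΔL, ΔJ).
(a)–(e): forbidden (parity, ΔL).
(b)–(c): forbidden (ΔS, ΔL, ΔJ).
(b)–(d): forbidden (parity, ΔL, ΔJ).
(b)–(e): forbidden (ΔS, ΔL).
(c)–(d): forbidden (ΔS).
(c)–(e): forbidden (parity, ΔL, ΔJ).
(d)–(e): forbidden (ΔS, ΔL, ΔJ).
Allowed pairs: 0 of 10.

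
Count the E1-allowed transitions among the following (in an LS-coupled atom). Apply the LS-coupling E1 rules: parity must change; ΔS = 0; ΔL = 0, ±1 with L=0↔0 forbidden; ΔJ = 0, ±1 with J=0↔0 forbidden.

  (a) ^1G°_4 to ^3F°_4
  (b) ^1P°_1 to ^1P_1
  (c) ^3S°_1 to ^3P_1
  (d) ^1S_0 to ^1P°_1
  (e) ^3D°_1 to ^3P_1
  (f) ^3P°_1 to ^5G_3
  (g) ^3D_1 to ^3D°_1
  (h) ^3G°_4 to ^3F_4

(a) forbidden (parity, ΔS fail)
(b) allowed
(c) allowed
(d) allowed
(e) allowed
(f) forbidden (ΔS, ΔL, ΔJ fail)
(g) allowed
(h) allowed
Total allowed: 6 of 8.

6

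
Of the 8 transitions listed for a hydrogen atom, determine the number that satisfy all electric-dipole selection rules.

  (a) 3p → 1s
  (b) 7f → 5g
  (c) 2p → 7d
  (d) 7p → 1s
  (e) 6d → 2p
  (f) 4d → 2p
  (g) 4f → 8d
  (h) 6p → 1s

(a) allowed
(b) allowed
(c) allowed
(d) allowed
(e) allowed
(f) allowed
(g) allowed
(h) allowed
Total allowed: 8 of 8.

8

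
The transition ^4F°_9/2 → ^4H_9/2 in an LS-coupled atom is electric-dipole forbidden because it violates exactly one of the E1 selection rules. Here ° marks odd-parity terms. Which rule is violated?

Reading off the term symbols: S 3/2→3/2, L 3→5, J 9/2→9/2, parity odd→even.
Parity must change: odd → even — ✓.
ΔS = 0: S: 3/2 → 3/2 — ✓.
ΔL = 0, ±1 (not L=0↔0): L: 3 → 5, ΔL = +2 — ✗.
ΔJ = 0, ±1 (not J=0↔0): J: 9/2 → 9/2, ΔJ = +0 — ✓.

the ΔL = 0, ±1 rule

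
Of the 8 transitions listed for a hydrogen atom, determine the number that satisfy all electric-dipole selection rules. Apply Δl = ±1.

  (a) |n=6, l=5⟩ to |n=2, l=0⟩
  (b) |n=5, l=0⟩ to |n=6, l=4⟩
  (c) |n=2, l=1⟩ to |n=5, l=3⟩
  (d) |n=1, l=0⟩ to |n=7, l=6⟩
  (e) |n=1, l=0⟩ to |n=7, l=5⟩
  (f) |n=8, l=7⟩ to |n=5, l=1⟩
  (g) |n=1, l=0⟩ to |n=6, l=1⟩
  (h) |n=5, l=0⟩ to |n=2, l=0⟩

(a) forbidden — Δl = -5 (E1 requires Δl = ±1)
(b) forbidden — Δl = +4 (E1 requires Δl = ±1)
(c) forbidden — Δl = +2 (E1 requires Δl = ±1)
(d) forbidden — Δl = +6 (E1 requires Δl = ±1)
(e) forbidden — Δl = +5 (E1 requires Δl = ±1)
(f) forbidden — Δl = -6 (E1 requires Δl = ±1)
(g) allowed
(h) forbidden — Δl = +0 (E1 requires Δl = ±1)
Total allowed: 1 of 8.

1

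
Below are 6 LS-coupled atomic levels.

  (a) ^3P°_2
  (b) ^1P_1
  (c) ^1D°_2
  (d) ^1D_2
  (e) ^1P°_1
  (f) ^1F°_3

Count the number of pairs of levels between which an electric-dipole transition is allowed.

(a)–(b): forbidden (ΔS).
(a)–(c): forbidden (parity, ΔS).
(a)–(d): forbidden (ΔS).
(a)–(e): forbidden (parity, ΔS).
(a)–(f): forbidden (parity, ΔS, ΔL).
(b)–(c): allowed.
(b)–(d): forbidden (parity).
(b)–(e): allowed.
(b)–(f): forbidden (ΔL, ΔJ).
(c)–(d): allowed.
(c)–(e): forbidden (parity).
(c)–(f): forbidden (parity).
(d)–(e): allowed.
(d)–(f): allowed.
(e)–(f): forbidden (parity, ΔL, ΔJ).
Allowed pairs: 5 of 15.

5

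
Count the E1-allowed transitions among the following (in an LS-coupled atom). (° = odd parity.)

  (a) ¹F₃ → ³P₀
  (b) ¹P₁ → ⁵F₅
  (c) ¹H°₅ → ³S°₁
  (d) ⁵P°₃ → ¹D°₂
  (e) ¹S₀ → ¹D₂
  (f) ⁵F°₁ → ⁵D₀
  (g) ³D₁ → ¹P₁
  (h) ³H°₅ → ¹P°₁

1

(a) forbidden (parity, ΔS, ΔL, ΔJ fail)
(b) forbidden (parity, ΔS, ΔL, ΔJ fail)
(c) forbidden (parity, ΔS, ΔL, ΔJ fail)
(d) forbidden (parity, ΔS fail)
(e) forbidden (parity, ΔL, ΔJ fail)
(f) allowed
(g) forbidden (parity, ΔS fail)
(h) forbidden (parity, ΔS, ΔL, ΔJ fail)
Total allowed: 1 of 8.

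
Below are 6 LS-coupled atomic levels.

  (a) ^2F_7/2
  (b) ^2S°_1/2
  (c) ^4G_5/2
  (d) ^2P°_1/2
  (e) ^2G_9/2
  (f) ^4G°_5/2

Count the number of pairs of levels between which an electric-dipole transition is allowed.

1

(a)–(b): forbidden (ΔL, ΔJ).
(a)–(c): forbidden (parity, ΔS).
(a)–(d): forbidden (ΔL, ΔJ).
(a)–(e): forbidden (parity).
(a)–(f): forbidden (ΔS).
(b)–(c): forbidden (ΔS, ΔL, ΔJ).
(b)–(d): forbidden (parity).
(b)–(e): forbidden (ΔL, ΔJ).
(b)–(f): forbidden (parity, ΔS, ΔL, ΔJ).
(c)–(d): forbidden (ΔS, ΔL, ΔJ).
(c)–(e): forbidden (parity, ΔS, ΔJ).
(c)–(f): allowed.
(d)–(e): forbidden (ΔL, ΔJ).
(d)–(f): forbidden (parity, ΔS, ΔL, ΔJ).
(e)–(f): forbidden (ΔS, ΔJ).
Allowed pairs: 1 of 15.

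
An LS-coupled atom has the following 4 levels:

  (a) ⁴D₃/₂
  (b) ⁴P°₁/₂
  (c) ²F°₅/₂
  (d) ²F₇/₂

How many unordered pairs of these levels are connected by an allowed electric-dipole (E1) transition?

(a)–(b): allowed.
(a)–(c): forbidden (ΔS).
(a)–(d): forbidden (parity, ΔS, ΔJ).
(b)–(c): forbidden (parity, ΔS, ΔL, ΔJ).
(b)–(d): forbidden (ΔS, ΔL, ΔJ).
(c)–(d): allowed.
Allowed pairs: 2 of 6.

2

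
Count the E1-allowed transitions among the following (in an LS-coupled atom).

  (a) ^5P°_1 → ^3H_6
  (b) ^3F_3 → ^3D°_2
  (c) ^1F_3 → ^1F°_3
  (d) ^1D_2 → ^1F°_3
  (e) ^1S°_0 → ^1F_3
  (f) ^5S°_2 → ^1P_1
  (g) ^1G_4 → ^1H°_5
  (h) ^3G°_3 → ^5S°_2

4

(a) forbidden (ΔS, ΔL, ΔJ fail)
(b) allowed
(c) allowed
(d) allowed
(e) forbidden (ΔL, ΔJ fail)
(f) forbidden (ΔS fails)
(g) allowed
(h) forbidden (parity, ΔS, ΔL fail)
Total allowed: 4 of 8.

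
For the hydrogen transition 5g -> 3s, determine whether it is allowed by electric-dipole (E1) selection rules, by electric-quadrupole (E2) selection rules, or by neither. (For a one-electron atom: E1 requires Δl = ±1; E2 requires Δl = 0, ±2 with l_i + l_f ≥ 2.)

Δl = 0 − 4 = -4; l_i + l_f = 4.
E1 (Δl = ±1): not satisfied.
E2 (Δl = 0,±2, l_i+l_f ≥ 2): not satisfied.

neither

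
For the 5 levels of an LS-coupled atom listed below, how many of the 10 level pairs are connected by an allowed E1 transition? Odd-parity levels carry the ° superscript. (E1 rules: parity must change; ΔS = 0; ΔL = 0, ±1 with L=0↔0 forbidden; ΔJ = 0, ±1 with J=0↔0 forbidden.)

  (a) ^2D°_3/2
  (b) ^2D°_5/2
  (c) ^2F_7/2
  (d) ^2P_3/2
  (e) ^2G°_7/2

4

(a)–(b): forbidden (parity).
(a)–(c): forbidden (ΔJ).
(a)–(d): allowed.
(a)–(e): forbidden (parity, ΔL, ΔJ).
(b)–(c): allowed.
(b)–(d): allowed.
(b)–(e): forbidden (parity, ΔL).
(c)–(d): forbidden (parity, ΔL, ΔJ).
(c)–(e): allowed.
(d)–(e): forbidden (ΔL, ΔJ).
Allowed pairs: 4 of 10.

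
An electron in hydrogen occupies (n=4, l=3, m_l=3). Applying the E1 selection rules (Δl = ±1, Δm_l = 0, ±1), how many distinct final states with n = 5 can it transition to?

E1 requires Δl = ±1, so l_f ∈ {2, 4}; with 0 ≤ l_f ≤ n_f−1 = 4, the allowed l_f values are {2, 4}.
For l_f = 2: m_f ∈ {m_i−1, m_i, m_i+1} ∩ [−2, 2] = {2} → 1 state.
For l_f = 4: m_f ∈ {m_i−1, m_i, m_i+1} ∩ [−4, 4] = {2, 3, 4} → 3 states.
Total: 4.

4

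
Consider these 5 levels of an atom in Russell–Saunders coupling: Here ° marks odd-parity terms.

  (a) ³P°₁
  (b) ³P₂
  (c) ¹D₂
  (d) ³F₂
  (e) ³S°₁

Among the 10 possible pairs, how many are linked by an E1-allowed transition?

2

(a)–(b): allowed.
(a)–(c): forbidden (ΔS).
(a)–(d): forbidden (ΔL).
(a)–(e): forbidden (parity).
(b)–(c): forbidden (parity, ΔS).
(b)–(d): forbidden (parity, ΔL).
(b)–(e): allowed.
(c)–(d): forbidden (parity, ΔS).
(c)–(e): forbidden (ΔS, ΔL).
(d)–(e): forbidden (ΔL).
Allowed pairs: 2 of 10.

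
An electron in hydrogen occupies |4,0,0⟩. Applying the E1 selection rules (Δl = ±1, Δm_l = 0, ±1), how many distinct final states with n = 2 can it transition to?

3

E1 requires Δl = ±1, so l_f ∈ {-1, 1}; with 0 ≤ l_f ≤ n_f−1 = 1, the allowed l_f values are {1}.
For l_f = 1: m_f ∈ {m_i−1, m_i, m_i+1} ∩ [−1, 1] = {-1, 0, 1} → 3 states.
Total: 3.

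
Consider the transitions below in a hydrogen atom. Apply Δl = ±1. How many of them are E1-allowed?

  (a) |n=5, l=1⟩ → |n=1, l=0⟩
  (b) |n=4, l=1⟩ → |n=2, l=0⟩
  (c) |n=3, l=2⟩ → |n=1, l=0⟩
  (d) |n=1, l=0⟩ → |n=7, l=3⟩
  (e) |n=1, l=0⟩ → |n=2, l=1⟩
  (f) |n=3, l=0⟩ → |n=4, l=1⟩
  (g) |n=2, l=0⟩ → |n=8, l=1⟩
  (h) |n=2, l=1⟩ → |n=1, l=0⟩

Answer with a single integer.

6

(a) allowed
(b) allowed
(c) forbidden — Δl = -2 (E1 requires Δl = ±1)
(d) forbidden — Δl = +3 (E1 requires Δl = ±1)
(e) allowed
(f) allowed
(g) allowed
(h) allowed
Total allowed: 6 of 8.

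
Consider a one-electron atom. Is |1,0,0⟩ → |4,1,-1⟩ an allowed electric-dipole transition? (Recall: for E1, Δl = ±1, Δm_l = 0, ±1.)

Δl = 1 − 0 = +1; the E1 rule Δl = ±1 is passes.
Δm_l = -1 − (0) = -1. E1 requires Δm_l = 0, ±1: passes.
All E1 selection rules are satisfied.

allowed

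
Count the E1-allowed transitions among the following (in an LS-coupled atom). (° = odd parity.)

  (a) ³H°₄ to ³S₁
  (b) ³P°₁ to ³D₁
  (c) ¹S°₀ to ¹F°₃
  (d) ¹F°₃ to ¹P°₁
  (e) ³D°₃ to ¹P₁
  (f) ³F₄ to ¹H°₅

(a) forbidden (ΔL, ΔJ fail)
(b) allowed
(c) forbidden (parity, ΔL, ΔJ fail)
(d) forbidden (parity, ΔL, ΔJ fail)
(e) forbidden (ΔS, ΔJ fail)
(f) forbidden (ΔS, ΔL fail)
Total allowed: 1 of 6.

1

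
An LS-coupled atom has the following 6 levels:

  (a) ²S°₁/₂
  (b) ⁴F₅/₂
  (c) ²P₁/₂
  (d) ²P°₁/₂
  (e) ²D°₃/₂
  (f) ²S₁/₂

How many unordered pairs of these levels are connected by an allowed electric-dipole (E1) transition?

(a)–(b): forbidden (ΔS, ΔL, ΔJ).
(a)–(c): allowed.
(a)–(d): forbidden (parity).
(a)–(e): forbidden (parity, ΔL).
(a)–(f): forbidden (ΔL).
(b)–(c): forbidden (parity, ΔS, ΔL, ΔJ).
(b)–(d): forbidden (ΔS, ΔL, ΔJ).
(b)–(e): forbidden (ΔS).
(b)–(f): forbidden (parity, ΔS, ΔL, ΔJ).
(c)–(d): allowed.
(c)–(e): allowed.
(c)–(f): forbidden (parity).
(d)–(e): forbidden (parity).
(d)–(f): allowed.
(e)–(f): forbidden (ΔL).
Allowed pairs: 4 of 15.

4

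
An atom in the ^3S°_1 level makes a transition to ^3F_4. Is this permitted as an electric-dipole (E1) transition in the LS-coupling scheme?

Initial level: S=1, L=0, J=1, parity odd. Final level: S=1, L=3, J=4, parity even.
Parity must change: odd → even — satisfied.
ΔS = 0: S: 1 → 1 — satisfied.
ΔL = 0, ±1 (not L=0↔0): L: 0 → 3, ΔL = +3 — violated.
ΔJ = 0, ±1 (not J=0↔0): J: 1 → 4, ΔJ = +3 — violated.
Rule(s) violated: ΔL, ΔJ.

forbidden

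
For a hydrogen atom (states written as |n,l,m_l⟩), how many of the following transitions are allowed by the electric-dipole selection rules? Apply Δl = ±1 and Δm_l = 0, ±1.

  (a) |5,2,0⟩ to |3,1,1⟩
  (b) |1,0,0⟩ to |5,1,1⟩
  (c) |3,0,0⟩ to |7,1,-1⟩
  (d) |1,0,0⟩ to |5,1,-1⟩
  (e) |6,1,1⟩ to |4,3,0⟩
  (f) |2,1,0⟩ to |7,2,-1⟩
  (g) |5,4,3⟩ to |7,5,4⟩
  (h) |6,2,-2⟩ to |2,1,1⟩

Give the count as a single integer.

6

(a) allowed
(b) allowed
(c) allowed
(d) allowed
(e) forbidden — Δl = +2 (E1 requires Δl = ±1)
(f) allowed
(g) allowed
(h) forbidden — Δm_l = +3 (E1 requires Δm_l = 0, ±1)
Total allowed: 6 of 8.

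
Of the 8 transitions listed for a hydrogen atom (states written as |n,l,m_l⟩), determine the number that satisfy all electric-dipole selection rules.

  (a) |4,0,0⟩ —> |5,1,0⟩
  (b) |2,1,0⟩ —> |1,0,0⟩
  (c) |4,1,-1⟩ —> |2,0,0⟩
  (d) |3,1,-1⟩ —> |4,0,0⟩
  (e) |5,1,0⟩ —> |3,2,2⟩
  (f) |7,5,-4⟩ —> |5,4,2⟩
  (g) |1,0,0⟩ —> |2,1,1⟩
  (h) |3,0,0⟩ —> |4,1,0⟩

(a) allowed
(b) allowed
(c) allowed
(d) allowed
(e) forbidden — Δm_l = +2 (E1 requires Δm_l = 0, ±1)
(f) forbidden — Δm_l = +6 (E1 requires Δm_l = 0, ±1)
(g) allowed
(h) allowed
Total allowed: 6 of 8.

6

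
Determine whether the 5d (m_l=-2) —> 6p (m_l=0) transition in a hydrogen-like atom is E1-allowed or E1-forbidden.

l: 2 → 1 (Δl = -1). Δl = ±1 ok.
m_l: -2 → 0 (Δm_l = +2). |Δm_l| ≤ 1 fails.
The transition is electric-dipole forbidden.

forbidden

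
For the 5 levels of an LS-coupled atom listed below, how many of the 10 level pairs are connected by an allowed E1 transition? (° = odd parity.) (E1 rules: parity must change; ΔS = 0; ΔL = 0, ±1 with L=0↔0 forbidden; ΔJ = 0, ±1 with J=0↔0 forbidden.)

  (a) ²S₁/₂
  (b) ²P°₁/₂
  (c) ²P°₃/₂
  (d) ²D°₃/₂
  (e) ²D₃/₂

(a)–(b): allowed.
(a)–(c): allowed.
(a)–(d): forbidden (ΔL).
(a)–(e): forbidden (parity, ΔL).
(b)–(c): forbidden (parity).
(b)–(d): forbidden (parity).
(b)–(e): allowed.
(c)–(d): forbidden (parity).
(c)–(e): allowed.
(d)–(e): allowed.
Allowed pairs: 5 of 10.

5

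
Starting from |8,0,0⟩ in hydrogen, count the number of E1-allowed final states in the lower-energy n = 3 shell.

E1 requires Δl = ±1, so l_f ∈ {-1, 1}; with 0 ≤ l_f ≤ n_f−1 = 2, the allowed l_f values are {1}.
For l_f = 1: m_f ∈ {m_i−1, m_i, m_i+1} ∩ [−1, 1] = {-1, 0, 1} → 3 states.
Total: 3.

3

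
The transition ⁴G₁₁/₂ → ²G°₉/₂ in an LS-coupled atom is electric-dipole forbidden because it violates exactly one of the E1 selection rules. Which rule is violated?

the ΔS = 0 rule

Reading off the term symbols: S 3/2→1/2, L 4→4, J 11/2→9/2, parity even→odd.
Parity must change: even → odd — passes.
ΔS = 0: S: 3/2 → 1/2 — fails.
ΔL = 0, ±1 (not L=0↔0): L: 4 → 4, ΔL = +0 — passes.
ΔJ = 0, ±1 (not J=0↔0): J: 11/2 → 9/2, ΔJ = -1 — passes.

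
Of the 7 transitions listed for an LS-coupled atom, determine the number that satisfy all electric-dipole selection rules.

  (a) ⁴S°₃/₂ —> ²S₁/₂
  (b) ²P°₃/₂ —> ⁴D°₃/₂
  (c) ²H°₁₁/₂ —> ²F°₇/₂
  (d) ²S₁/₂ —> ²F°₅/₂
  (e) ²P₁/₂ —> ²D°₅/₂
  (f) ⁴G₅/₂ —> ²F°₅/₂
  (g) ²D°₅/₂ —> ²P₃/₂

1

(a) forbidden (ΔS, ΔL fail)
(b) forbidden (parity, ΔS fail)
(c) forbidden (parity, ΔL, ΔJ fail)
(d) forbidden (ΔL, ΔJ fail)
(e) forbidden (ΔJ fails)
(f) forbidden (ΔS fails)
(g) allowed
Total allowed: 1 of 7.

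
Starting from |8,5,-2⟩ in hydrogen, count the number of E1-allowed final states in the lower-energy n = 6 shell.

E1 requires Δl = ±1, so l_f ∈ {4, 6}; with 0 ≤ l_f ≤ n_f−1 = 5, the allowed l_f values are {4}.
For l_f = 4: m_f ∈ {m_i−1, m_i, m_i+1} ∩ [−4, 4] = {-3, -2, -1} → 3 states.
Total: 3.

3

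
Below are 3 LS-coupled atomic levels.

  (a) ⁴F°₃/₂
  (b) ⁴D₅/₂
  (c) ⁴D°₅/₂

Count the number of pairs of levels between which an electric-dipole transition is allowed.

(a)–(b): allowed.
(a)–(c): forbidden (parity).
(b)–(c): allowed.
Allowed pairs: 2 of 3.

2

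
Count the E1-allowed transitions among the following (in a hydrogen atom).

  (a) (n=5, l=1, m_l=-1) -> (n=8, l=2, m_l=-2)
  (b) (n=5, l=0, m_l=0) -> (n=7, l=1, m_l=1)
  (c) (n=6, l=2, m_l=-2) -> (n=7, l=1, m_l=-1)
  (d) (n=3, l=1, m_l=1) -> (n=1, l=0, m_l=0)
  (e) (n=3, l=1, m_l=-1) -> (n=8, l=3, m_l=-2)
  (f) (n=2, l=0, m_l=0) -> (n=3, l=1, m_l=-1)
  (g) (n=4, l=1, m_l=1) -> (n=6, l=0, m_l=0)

(a) allowed
(b) allowed
(c) allowed
(d) allowed
(e) forbidden — Δl = +2 (E1 requires Δl = ±1)
(f) allowed
(g) allowed
Total allowed: 6 of 7.

6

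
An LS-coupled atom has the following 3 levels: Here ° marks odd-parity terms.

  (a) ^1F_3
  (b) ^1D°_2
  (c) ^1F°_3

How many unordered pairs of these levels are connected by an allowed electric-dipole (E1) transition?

(a)–(b): allowed.
(a)–(c): allowed.
(b)–(c): forbidden (parity).
Allowed pairs: 2 of 3.

2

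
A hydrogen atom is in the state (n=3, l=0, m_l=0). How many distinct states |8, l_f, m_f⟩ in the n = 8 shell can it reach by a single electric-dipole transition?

3

E1 requires Δl = ±1, so l_f ∈ {-1, 1}; with 0 ≤ l_f ≤ n_f−1 = 7, the allowed l_f values are {1}.
For l_f = 1: m_f ∈ {m_i−1, m_i, m_i+1} ∩ [−1, 1] = {-1, 0, 1} → 3 states.
Total: 3.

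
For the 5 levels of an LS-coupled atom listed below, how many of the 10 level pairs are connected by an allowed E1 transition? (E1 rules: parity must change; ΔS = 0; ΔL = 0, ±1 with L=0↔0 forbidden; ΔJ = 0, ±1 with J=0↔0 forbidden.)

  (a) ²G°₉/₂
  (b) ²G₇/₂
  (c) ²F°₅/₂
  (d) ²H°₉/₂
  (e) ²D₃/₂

4

(a)–(b): allowed.
(a)–(c): forbidden (parity, ΔJ).
(a)–(d): forbidden (parity).
(a)–(e): forbidden (ΔL, ΔJ).
(b)–(c): allowed.
(b)–(d): allowed.
(b)–(e): forbidden (parity, ΔL, ΔJ).
(c)–(d): forbidden (parity, ΔL, ΔJ).
(c)–(e): allowed.
(d)–(e): forbidden (ΔL, ΔJ).
Allowed pairs: 4 of 10.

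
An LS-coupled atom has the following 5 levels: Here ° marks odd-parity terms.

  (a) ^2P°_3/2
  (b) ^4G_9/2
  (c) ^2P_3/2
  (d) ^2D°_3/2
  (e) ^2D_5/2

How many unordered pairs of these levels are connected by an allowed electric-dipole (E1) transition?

(a)–(b): forbidden (ΔS, ΔL, ΔJ).
(a)–(c): allowed.
(a)–(d): forbidden (parity).
(a)–(e): allowed.
(b)–(c): forbidden (parity, ΔS, ΔL, ΔJ).
(b)–(d): forbidden (ΔS, ΔL, ΔJ).
(b)–(e): forbidden (parity, ΔS, ΔL, ΔJ).
(c)–(d): allowed.
(c)–(e): forbidden (parity).
(d)–(e): allowed.
Allowed pairs: 4 of 10.

4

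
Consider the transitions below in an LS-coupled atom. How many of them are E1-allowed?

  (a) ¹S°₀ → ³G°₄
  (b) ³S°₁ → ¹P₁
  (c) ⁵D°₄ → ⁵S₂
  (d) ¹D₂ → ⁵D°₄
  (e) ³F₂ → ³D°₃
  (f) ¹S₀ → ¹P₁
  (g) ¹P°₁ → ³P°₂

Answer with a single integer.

(a) forbidden (parity, ΔS, ΔL, ΔJ fail)
(b) forbidden (ΔS fails)
(c) forbidden (ΔL, ΔJ fail)
(d) forbidden (ΔS, ΔJ fail)
(e) allowed
(f) forbidden (parity fails)
(g) forbidden (parity, ΔS fail)
Total allowed: 1 of 7.

1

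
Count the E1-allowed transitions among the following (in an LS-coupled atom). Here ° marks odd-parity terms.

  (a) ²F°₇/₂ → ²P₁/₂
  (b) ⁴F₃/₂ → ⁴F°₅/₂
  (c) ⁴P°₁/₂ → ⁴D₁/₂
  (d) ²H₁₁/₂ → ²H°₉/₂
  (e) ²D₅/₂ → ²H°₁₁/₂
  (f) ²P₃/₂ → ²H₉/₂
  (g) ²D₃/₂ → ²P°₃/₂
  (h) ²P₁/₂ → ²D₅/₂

(a) forbidden (ΔL, ΔJ fail)
(b) allowed
(c) allowed
(d) allowed
(e) forbidden (ΔL, ΔJ fail)
(f) forbidden (parity, ΔL, ΔJ fail)
(g) allowed
(h) forbidden (parity, ΔJ fail)
Total allowed: 4 of 8.

4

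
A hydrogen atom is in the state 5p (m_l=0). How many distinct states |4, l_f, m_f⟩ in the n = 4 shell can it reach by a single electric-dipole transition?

4

E1 requires Δl = ±1, so l_f ∈ {0, 2}; with 0 ≤ l_f ≤ n_f−1 = 3, the allowed l_f values are {0, 2}.
For l_f = 0: m_f ∈ {m_i−1, m_i, m_i+1} ∩ [−0, 0] = {0} → 1 state.
For l_f = 2: m_f ∈ {m_i−1, m_i, m_i+1} ∩ [−2, 2] = {-1, 0, 1} → 3 states.
Total: 4.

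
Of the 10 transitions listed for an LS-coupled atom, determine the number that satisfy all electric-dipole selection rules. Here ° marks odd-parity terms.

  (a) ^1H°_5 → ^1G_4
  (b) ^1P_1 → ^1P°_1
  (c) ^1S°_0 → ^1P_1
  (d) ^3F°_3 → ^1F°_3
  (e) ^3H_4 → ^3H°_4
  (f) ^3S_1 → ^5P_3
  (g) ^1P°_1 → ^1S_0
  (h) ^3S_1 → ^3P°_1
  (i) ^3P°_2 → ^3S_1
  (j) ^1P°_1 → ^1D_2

(a) allowed
(b) allowed
(c) allowed
(d) forbidden (parity, ΔS fail)
(e) allowed
(f) forbidden (parity, ΔS, ΔJ fail)
(g) allowed
(h) allowed
(i) allowed
(j) allowed
Total allowed: 8 of 10.

8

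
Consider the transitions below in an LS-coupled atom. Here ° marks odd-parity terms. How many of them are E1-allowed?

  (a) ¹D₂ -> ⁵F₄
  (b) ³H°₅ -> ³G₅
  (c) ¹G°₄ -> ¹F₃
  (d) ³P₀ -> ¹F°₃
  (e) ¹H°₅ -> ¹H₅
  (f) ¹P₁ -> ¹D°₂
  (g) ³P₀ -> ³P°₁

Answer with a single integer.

(a) forbidden (parity, ΔS, ΔJ fail)
(b) allowed
(c) allowed
(d) forbidden (ΔS, ΔL, ΔJ fail)
(e) allowed
(f) allowed
(g) allowed
Total allowed: 5 of 7.

5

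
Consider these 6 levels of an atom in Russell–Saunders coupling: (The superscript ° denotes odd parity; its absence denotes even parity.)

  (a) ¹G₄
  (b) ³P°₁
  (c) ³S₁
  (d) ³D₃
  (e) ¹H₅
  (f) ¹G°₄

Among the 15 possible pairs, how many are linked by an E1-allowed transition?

(a)–(b): forbidden (ΔS, ΔL, ΔJ).
(a)–(c): forbidden (parity, ΔS, ΔL, ΔJ).
(a)–(d): forbidden (parity, ΔS, ΔL).
(a)–(e): forbidden (parity).
(a)–(f): allowed.
(b)–(c): allowed.
(b)–(d): forbidden (ΔJ).
(b)–(e): forbidden (ΔS, ΔL, ΔJ).
(b)–(f): forbidden (parity, ΔS, ΔL, ΔJ).
(c)–(d): forbidden (parity, ΔL, ΔJ).
(c)–(e): forbidden (parity, ΔS, ΔL, ΔJ).
(c)–(f): forbidden (ΔS, ΔL, ΔJ).
(d)–(e): forbidden (parity, ΔS, ΔL, ΔJ).
(d)–(f): forbidden (ΔS, ΔL).
(e)–(f): allowed.
Allowed pairs: 3 of 15.

3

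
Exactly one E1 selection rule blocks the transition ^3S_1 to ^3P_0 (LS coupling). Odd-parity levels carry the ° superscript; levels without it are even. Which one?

Parity must change: even → even — fails.
ΔL = 0, ±1 (not L=0↔0): L: 0 → 1, ΔL = +1 — ok.
ΔJ = 0, ±1 (not J=0↔0): J: 1 → 0, ΔJ = -1 — ok.
ΔS = 0: S: 1 → 1 — ok.

parity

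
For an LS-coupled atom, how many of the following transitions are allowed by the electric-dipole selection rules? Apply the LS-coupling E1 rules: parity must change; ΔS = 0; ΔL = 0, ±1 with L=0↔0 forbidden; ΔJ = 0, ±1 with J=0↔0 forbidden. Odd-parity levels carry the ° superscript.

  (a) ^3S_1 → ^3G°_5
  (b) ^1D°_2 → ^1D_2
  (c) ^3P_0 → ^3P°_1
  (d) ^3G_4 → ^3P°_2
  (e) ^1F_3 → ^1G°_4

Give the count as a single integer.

3

(a) forbidden (ΔL, ΔJ fail)
(b) allowed
(c) allowed
(d) forbidden (ΔL, ΔJ fail)
(e) allowed
Total allowed: 3 of 5.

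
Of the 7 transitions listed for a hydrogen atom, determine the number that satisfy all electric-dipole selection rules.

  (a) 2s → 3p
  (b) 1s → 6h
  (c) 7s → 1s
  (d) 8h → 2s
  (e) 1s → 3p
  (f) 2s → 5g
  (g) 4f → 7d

3

(a) allowed
(b) forbidden — Δl = +5 (E1 requires Δl = ±1)
(c) forbidden — Δl = +0 (E1 requires Δl = ±1)
(d) forbidden — Δl = -5 (E1 requires Δl = ±1)
(e) allowed
(f) forbidden — Δl = +4 (E1 requires Δl = ±1)
(g) allowed
Total allowed: 3 of 7.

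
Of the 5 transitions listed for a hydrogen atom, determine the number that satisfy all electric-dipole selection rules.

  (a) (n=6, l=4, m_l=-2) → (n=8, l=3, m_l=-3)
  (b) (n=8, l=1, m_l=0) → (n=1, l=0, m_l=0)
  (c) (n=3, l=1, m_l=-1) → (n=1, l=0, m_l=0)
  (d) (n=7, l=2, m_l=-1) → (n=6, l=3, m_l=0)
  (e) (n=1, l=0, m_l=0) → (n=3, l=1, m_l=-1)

(a) allowed
(b) allowed
(c) allowed
(d) allowed
(e) allowed
Total allowed: 5 of 5.

5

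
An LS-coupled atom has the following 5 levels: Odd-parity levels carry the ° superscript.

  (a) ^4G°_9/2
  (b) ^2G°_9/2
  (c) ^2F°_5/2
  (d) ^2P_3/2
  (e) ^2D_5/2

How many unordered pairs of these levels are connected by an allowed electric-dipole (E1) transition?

(a)–(b): forbidden (parity, ΔS).
(a)–(c): forbidden (parity, ΔS, ΔJ).
(a)–(d): forbidden (ΔS, ΔL, ΔJ).
(a)–(e): forbidden (ΔS, ΔL, ΔJ).
(b)–(c): forbidden (parity, ΔJ).
(b)–(d): forbidden (ΔL, ΔJ).
(b)–(e): forbidden (ΔL, ΔJ).
(c)–(d): forbidden (ΔL).
(c)–(e): allowed.
(d)–(e): forbidden (parity).
Allowed pairs: 1 of 10.

1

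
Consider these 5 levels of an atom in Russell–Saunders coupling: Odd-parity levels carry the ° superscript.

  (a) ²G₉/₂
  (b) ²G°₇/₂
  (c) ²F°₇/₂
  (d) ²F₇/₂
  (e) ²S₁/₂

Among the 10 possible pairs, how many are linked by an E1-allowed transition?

4

(a)–(b): allowed.
(a)–(c): allowed.
(a)–(d): forbidden (parity).
(a)–(e): forbidden (parity, ΔL, ΔJ).
(b)–(c): forbidden (parity).
(b)–(d): allowed.
(b)–(e): forbidden (ΔL, ΔJ).
(c)–(d): allowed.
(c)–(e): forbidden (ΔL, ΔJ).
(d)–(e): forbidden (parity, ΔL, ΔJ).
Allowed pairs: 4 of 10.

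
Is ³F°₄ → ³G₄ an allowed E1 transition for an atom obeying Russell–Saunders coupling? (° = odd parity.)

allowed

Parity must change: odd → even — passes.
ΔS = 0: S: 1 → 1 — passes.
ΔL = 0, ±1 (not L=0↔0): L: 3 → 4, ΔL = +1 — passes.
ΔJ = 0, ±1 (not J=0↔0): J: 4 → 4, ΔJ = +0 — passes.
All four E1 rules are satisfied.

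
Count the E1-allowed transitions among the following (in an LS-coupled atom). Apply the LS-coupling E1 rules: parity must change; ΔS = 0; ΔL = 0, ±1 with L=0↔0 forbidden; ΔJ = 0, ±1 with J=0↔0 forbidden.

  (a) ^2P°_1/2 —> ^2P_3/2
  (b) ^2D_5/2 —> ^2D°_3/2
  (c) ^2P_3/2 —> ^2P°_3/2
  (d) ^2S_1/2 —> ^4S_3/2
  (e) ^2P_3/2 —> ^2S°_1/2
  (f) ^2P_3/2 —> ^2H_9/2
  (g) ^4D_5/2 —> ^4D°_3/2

5

(a) allowed
(b) allowed
(c) allowed
(d) forbidden (parity, ΔS, ΔL fail)
(e) allowed
(f) forbidden (parity, ΔL, ΔJ fail)
(g) allowed
Total allowed: 5 of 7.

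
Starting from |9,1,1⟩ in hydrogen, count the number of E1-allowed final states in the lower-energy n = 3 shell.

4

E1 requires Δl = ±1, so l_f ∈ {0, 2}; with 0 ≤ l_f ≤ n_f−1 = 2, the allowed l_f values are {0, 2}.
For l_f = 0: m_f ∈ {m_i−1, m_i, m_i+1} ∩ [−0, 0] = {0} → 1 state.
For l_f = 2: m_f ∈ {m_i−1, m_i, m_i+1} ∩ [−2, 2] = {0, 1, 2} → 3 states.
Total: 4.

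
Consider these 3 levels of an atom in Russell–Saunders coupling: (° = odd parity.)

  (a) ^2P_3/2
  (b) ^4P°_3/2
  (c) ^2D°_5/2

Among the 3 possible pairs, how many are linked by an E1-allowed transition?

(a)–(b): forbidden (ΔS).
(a)–(c): allowed.
(b)–(c): forbidden (parity, ΔS).
Allowed pairs: 1 of 3.

1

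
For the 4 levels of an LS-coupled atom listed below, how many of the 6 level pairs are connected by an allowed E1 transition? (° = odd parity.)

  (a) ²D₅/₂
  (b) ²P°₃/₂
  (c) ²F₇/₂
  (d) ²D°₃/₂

(a)–(b): allowed.
(a)–(c): forbidden (parity).
(a)–(d): allowed.
(b)–(c): forbidden (ΔL, ΔJ).
(b)–(d): forbidden (parity).
(c)–(d): forbidden (ΔJ).
Allowed pairs: 2 of 6.

2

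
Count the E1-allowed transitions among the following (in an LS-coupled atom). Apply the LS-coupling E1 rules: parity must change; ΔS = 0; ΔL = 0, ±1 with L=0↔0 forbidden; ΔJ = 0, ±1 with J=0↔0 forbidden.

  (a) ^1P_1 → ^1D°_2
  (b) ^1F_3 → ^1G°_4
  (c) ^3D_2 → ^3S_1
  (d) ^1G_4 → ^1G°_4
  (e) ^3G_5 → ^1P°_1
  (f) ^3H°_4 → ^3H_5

4

(a) allowed
(b) allowed
(c) forbidden (parity, ΔL fail)
(d) allowed
(e) forbidden (ΔS, ΔL, ΔJ fail)
(f) allowed
Total allowed: 4 of 6.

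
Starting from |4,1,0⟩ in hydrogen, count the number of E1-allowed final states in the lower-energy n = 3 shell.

4

E1 requires Δl = ±1, so l_f ∈ {0, 2}; with 0 ≤ l_f ≤ n_f−1 = 2, the allowed l_f values are {0, 2}.
For l_f = 0: m_f ∈ {m_i−1, m_i, m_i+1} ∩ [−0, 0] = {0} → 1 state.
For l_f = 2: m_f ∈ {m_i−1, m_i, m_i+1} ∩ [−2, 2] = {-1, 0, 1} → 3 states.
Total: 4.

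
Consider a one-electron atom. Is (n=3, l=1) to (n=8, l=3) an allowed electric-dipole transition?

l: 1 → 3 (Δl = +2). Δl = ±1 fails.
The transition is electric-dipole forbidden.

forbidden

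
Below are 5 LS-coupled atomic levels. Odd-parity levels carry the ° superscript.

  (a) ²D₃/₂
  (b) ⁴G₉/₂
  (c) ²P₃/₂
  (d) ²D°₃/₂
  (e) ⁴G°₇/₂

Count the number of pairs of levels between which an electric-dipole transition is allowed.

3

(a)–(b): forbidden (parity, ΔS, ΔL, ΔJ).
(a)–(c): forbidden (parity).
(a)–(d): allowed.
(a)–(e): forbidden (ΔS, ΔL, ΔJ).
(b)–(c): forbidden (parity, ΔS, ΔL, ΔJ).
(b)–(d): forbidden (ΔS, ΔL, ΔJ).
(b)–(e): allowed.
(c)–(d): allowed.
(c)–(e): forbidden (ΔS, ΔL, ΔJ).
(d)–(e): forbidden (parity, ΔS, ΔL, ΔJ).
Allowed pairs: 3 of 10.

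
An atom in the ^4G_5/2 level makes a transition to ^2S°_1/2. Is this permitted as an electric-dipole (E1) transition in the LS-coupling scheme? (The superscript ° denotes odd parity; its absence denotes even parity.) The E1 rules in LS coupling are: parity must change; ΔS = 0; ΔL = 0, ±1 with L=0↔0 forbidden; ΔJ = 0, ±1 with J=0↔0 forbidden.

forbidden

Initial level: S=3/2, L=4, J=5/2, parity even. Final level: S=1/2, L=0, J=1/2, parity odd.
Parity must change: even → odd — satisfied.
ΔJ = 0, ±1 (not J=0↔0): J: 5/2 → 1/2, ΔJ = -2 — violated.
ΔS = 0: S: 3/2 → 1/2 — violated.
ΔL = 0, ±1 (not L=0↔0): L: 4 → 0, ΔL = -4 — violated.
Rule(s) violated: ΔS, ΔL, ΔJ.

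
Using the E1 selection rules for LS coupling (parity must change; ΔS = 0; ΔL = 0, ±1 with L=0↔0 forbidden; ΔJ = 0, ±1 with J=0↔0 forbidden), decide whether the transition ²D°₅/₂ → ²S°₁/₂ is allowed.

Initial level: S=1/2, L=2, J=5/2, parity odd. Final level: S=1/2, L=0, J=1/2, parity odd.
Parity must change: odd → odd — fails.
ΔS = 0: S: 1/2 → 1/2 — passes.
ΔL = 0, ±1 (not L=0↔0): L: 2 → 0, ΔL = -2 — fails.
ΔJ = 0, ±1 (not J=0↔0): J: 5/2 → 1/2, ΔJ = -2 — fails.
Rule(s) violated: parity, ΔL, ΔJ.

forbidden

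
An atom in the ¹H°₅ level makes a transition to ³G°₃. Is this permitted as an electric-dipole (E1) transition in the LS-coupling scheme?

forbidden

Initial level: S=0, L=5, J=5, parity odd. Final level: S=1, L=4, J=3, parity odd.
Parity must change: odd → odd — fails.
ΔS = 0: S: 0 → 1 — fails.
ΔL = 0, ±1 (not L=0↔0): L: 5 → 4, ΔL = -1 — passes.
ΔJ = 0, ±1 (not J=0↔0): J: 5 → 3, ΔJ = -2 — fails.
Rule(s) violated: parity, ΔS, ΔJ.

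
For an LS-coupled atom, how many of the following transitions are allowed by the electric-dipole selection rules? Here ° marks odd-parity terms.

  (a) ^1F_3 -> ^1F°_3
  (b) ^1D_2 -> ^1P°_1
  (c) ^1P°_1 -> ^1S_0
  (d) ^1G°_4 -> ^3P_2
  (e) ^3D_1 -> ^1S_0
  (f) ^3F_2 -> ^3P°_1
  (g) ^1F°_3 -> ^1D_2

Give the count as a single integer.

4

(a) allowed
(b) allowed
(c) allowed
(d) forbidden (ΔS, ΔL, ΔJ fail)
(e) forbidden (parity, ΔS, ΔL fail)
(f) forbidden (ΔL fails)
(g) allowed
Total allowed: 4 of 7.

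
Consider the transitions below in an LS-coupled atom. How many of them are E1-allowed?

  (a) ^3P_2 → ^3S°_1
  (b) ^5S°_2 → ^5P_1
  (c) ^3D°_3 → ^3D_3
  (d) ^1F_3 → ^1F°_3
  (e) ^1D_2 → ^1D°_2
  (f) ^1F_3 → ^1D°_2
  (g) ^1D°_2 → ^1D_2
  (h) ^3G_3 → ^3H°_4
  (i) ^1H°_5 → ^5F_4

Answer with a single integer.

8

(a) allowed
(b) allowed
(c) allowed
(d) allowed
(e) allowed
(f) allowed
(g) allowed
(h) allowed
(i) forbidden (ΔS, ΔL fail)
Total allowed: 8 of 9.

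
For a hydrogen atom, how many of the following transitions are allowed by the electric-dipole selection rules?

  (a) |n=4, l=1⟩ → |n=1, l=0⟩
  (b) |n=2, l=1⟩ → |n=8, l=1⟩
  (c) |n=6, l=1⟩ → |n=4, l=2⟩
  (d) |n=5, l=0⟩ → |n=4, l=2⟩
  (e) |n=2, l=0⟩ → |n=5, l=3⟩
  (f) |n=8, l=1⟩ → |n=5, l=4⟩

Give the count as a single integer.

(a) allowed
(b) forbidden — Δl = +0 (E1 requires Δl = ±1)
(c) allowed
(d) forbidden — Δl = +2 (E1 requires Δl = ±1)
(e) forbidden — Δl = +3 (E1 requires Δl = ±1)
(f) forbidden — Δl = +3 (E1 requires Δl = ±1)
Total allowed: 2 of 6.

2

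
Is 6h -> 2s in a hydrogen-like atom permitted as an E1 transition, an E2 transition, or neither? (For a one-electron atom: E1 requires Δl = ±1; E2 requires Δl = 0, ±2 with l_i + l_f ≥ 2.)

neither

Δl = 0 − 5 = -5; l_i + l_f = 5.
E1 (Δl = ±1): not satisfied.
E2 (Δl = 0,±2, l_i+l_f ≥ 2): not satisfied.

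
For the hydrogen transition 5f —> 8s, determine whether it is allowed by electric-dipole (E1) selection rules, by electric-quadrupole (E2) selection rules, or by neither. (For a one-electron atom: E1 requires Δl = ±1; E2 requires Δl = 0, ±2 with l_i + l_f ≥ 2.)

neither

Δl = 0 − 3 = -3; l_i + l_f = 3.
E1 (Δl = ±1): not satisfied.
E2 (Δl = 0,±2, l_i+l_f ≥ 2): not satisfied.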